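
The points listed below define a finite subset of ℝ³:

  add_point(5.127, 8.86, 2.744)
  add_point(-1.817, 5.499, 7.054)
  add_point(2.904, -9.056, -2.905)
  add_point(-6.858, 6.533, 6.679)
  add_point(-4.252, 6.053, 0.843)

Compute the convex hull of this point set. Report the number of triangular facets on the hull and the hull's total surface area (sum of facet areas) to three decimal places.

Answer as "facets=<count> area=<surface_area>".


Hull vertices (5/5): indices [0, 1, 2, 3, 4].

Facet areas (half cross-product norm):
  f1: (p1, p0, p3) → 17.2055
  f2: (p1, p2, p3) → 43.7048
  f3: (p1, p2, p0) → 79.5484
  f4: (p4, p0, p3) → 31.3919
  f5: (p4, p2, p3) → 49.4376
  f6: (p4, p2, p0) → 84.9791
Σ area = 306.267

Euler characteristic 5−9+6 = 2 ✓

facets=6 area=306.267


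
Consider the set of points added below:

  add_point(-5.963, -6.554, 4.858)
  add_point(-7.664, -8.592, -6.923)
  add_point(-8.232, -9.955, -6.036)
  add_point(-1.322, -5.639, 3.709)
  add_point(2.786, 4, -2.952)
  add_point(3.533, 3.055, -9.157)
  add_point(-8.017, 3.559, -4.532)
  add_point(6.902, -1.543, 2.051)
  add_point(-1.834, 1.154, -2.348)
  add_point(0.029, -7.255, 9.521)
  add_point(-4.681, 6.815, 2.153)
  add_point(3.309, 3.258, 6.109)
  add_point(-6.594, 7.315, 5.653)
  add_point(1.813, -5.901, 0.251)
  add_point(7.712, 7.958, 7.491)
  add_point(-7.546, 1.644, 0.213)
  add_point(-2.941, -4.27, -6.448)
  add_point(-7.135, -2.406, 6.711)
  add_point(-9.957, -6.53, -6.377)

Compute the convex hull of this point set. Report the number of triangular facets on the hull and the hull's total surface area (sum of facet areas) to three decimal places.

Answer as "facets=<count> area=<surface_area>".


Hull vertices (13/19): indices [0, 1, 2, 5, 6, 7, 9, 10, 12, 13, 14, 17, 18].

Triangle areas on the boundary:
  f1: (p12, p9, p14) → 109.4984
  f2: (p17, p12, p18) → 67.1804
  f3: (p17, p12, p9) → 38.0696
  f4: (p6, p5, p18) → 64.8383
  f5: (p6, p12, p18) → 48.8013
  f6: (p1, p5, p18) → 25.4988
  f7: (p1, p2, p18) → 2.6483
  f8: (p1, p2, p5) → 7.1219
  f9: (p7, p9, p14) → 63.2093
  f10: (p7, p5, p14) → 68.2912
  f11: (p0, p2, p9) → 31.7270
  f12: (p0, p17, p9) → 17.8757
  f13: (p0, p2, p18) → 22.3088
  f14: (p0, p17, p18) → 26.7981
  f15: (p10, p6, p5) → 50.6520
  f16: (p10, p6, p12) → 13.4696
  f17: (p10, p5, p14) → 96.2362
  f18: (p10, p12, p14) → 27.1276
  f19: (p13, p2, p5) → 82.0048
  f20: (p13, p7, p5) → 42.7529
  f21: (p13, p2, p9) → 57.1195
  f22: (p13, p7, p9) → 33.0699
Σ area = 996.299

Check V−E+F: 13 − 33 + 22 = 2.

facets=22 area=996.299


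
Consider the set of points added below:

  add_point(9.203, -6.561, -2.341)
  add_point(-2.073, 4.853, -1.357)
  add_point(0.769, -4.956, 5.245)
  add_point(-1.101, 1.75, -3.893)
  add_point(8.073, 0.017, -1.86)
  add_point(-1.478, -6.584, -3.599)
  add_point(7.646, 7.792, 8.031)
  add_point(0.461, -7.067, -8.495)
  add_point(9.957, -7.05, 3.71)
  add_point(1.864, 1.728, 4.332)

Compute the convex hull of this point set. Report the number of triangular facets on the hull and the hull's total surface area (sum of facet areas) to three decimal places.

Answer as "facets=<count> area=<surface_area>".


facets=16 area=582.904

Extreme-point indices: [0, 1, 2, 3, 4, 5, 6, 7, 8, 9] — 10 of 10 on the boundary.

Facet areas (half cross-product norm):
  f1: (p2, p6, p8) → 68.5486
  f2: (p4, p6, p1) → 66.8176
  f3: (p4, p6, p8) → 57.8630
  f4: (p9, p6, p1) → 32.4673
  f5: (p9, p2, p1) → 23.5471
  f6: (p9, p2, p6) → 22.5121
  f7: (p5, p7, p8) → 35.2748
  f8: (p5, p2, p8) → 44.2117
  f9: (p5, p7, p1) → 29.5660
  f10: (p5, p2, p1) → 50.8018
  f11: (p3, p7, p1) → 4.4556
  f12: (p3, p4, p1) → 19.1637
  f13: (p3, p4, p7) → 47.0202
  f14: (p0, p7, p8) → 24.4302
  f15: (p0, p4, p8) → 20.4595
  f16: (p0, p4, p7) → 35.7648
Σ area = 582.904

Euler characteristic 10−24+16 = 2 ✓


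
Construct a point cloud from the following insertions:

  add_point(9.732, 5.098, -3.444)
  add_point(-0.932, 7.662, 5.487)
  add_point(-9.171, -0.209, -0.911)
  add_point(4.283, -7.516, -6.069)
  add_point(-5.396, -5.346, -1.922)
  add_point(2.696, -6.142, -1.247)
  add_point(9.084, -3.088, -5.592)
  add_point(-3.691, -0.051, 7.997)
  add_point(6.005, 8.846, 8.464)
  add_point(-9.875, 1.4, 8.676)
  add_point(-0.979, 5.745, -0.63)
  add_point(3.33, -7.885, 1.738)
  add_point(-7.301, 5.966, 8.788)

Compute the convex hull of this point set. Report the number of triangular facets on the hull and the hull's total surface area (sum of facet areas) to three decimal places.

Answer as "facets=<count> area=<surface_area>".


facets=20 area=862.866

Extreme-point indices: [0, 1, 2, 3, 4, 6, 7, 8, 9, 10, 11, 12] — 12 of 13 on the boundary.

Area of each hull facet:
  f1: (p7, p11, p9) → 25.6400
  f2: (p7, p8, p9) → 34.9701
  f3: (p7, p8, p11) → 80.5603
  f4: (p3, p2, p0) → 111.8349
  f5: (p10, p8, p0) → 61.5115
  f6: (p10, p2, p0) → 37.8320
  f7: (p6, p3, p0) → 19.0969
  f8: (p6, p3, p11) → 25.7506
  f9: (p6, p8, p0) → 48.2946
  f10: (p6, p8, p11) → 92.6779
  f11: (p4, p3, p11) → 37.0852
  f12: (p4, p3, p2) → 23.0450
  f13: (p4, p11, p9) → 64.7515
  f14: (p4, p2, p9) → 29.7180
  f15: (p12, p8, p9) → 26.7115
  f16: (p12, p2, p9) → 25.3348
  f17: (p12, p10, p2) → 52.2580
  f18: (p1, p10, p8) → 22.1725
  f19: (p1, p12, p8) → 21.5076
  f20: (p1, p12, p10) → 22.1135
Σ area = 862.866

Euler characteristic 12−30+20 = 2 ✓


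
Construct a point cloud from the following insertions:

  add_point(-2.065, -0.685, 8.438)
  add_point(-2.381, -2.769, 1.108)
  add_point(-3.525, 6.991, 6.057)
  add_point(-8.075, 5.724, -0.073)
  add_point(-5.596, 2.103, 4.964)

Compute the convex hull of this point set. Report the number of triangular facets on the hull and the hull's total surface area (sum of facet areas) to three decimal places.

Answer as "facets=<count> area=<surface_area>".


5 of the 5 inputs are extreme points: [0, 1, 2, 3, 4].

Facet areas (half cross-product norm):
  f1: (p1, p2, p3) → 38.2213
  f2: (p1, p2, p0) → 31.1354
  f3: (p4, p2, p3) → 17.7565
  f4: (p4, p2, p0) → 15.3525
  f5: (p4, p1, p3) → 23.1618
  f6: (p4, p1, p0) → 19.0270
Σ area = 144.654

Check V−E+F: 5 − 9 + 6 = 2.

facets=6 area=144.654


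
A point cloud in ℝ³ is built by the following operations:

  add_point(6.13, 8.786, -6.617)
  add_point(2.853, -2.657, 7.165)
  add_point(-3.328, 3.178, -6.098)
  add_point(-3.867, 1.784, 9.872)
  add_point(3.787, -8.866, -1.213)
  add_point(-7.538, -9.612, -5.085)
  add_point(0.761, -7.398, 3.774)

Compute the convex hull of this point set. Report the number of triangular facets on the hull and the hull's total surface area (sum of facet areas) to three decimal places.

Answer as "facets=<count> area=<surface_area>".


facets=10 area=672.388

Points on the hull: [0, 1, 2, 3, 4, 5, 6] (7 of 7).

Facet areas (half cross-product norm):
  f1: (p1, p3, p0) → 77.2557
  f2: (p4, p0, p5) → 111.1810
  f3: (p4, p1, p0) → 92.3268
  f4: (p2, p0, p5) → 48.8217
  f5: (p2, p3, p5) → 106.7638
  f6: (p2, p3, p0) → 87.6429
  f7: (p6, p4, p5) → 35.3938
  f8: (p6, p4, p1) → 16.4317
  f9: (p6, p3, p5) → 71.5325
  f10: (p6, p1, p3) → 25.0386
Σ area = 672.388

Euler characteristic 7−15+10 = 2 ✓


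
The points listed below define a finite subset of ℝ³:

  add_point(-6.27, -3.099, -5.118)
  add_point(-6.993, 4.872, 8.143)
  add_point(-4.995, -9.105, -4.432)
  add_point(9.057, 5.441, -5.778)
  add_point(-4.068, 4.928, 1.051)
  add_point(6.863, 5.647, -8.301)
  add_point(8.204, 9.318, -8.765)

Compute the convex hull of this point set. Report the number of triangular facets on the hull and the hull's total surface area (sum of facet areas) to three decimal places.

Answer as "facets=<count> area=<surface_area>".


facets=10 area=524.719

7 of the 7 inputs are extreme points: [0, 1, 2, 3, 4, 5, 6].

Triangle areas on the boundary:
  f1: (p2, p3, p1) → 174.5074
  f2: (p6, p3, p1) → 50.6039
  f3: (p0, p2, p1) → 43.5348
  f4: (p5, p2, p3) → 31.6752
  f5: (p5, p6, p3) → 6.5725
  f6: (p5, p0, p2) → 45.9561
  f7: (p5, p0, p6) → 18.6581
  f8: (p4, p6, p1) → 33.4831
  f9: (p4, p0, p1) → 35.2091
  f10: (p4, p0, p6) → 84.5185
Σ area = 524.719

Euler: V−E+F = 7−15+10 = 2.


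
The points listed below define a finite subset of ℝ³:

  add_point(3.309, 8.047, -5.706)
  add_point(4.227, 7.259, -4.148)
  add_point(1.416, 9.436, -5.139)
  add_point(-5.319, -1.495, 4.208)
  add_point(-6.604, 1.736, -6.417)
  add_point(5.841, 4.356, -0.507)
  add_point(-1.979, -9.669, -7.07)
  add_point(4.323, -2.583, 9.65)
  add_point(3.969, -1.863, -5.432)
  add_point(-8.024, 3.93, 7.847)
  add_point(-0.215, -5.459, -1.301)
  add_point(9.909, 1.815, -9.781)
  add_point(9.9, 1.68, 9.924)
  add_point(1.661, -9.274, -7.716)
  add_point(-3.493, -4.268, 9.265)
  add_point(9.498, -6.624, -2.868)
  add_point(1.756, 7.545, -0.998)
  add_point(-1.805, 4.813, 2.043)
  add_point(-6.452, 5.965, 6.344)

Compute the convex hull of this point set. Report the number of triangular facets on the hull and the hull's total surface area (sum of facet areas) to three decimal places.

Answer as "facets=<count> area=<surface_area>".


Extreme-point indices: [0, 1, 2, 4, 6, 7, 9, 11, 12, 13, 14, 15, 18] — 13 of 19 on the boundary.

Area of each hull facet:
  f1: (p4, p6, p9) → 86.9889
  f2: (p4, p6, p11) → 96.3133
  f3: (p14, p6, p9) → 80.6052
  f4: (p14, p12, p9) → 69.1866
  f5: (p15, p12, p11) → 82.7762
  f6: (p15, p14, p6) → 103.3683
  f7: (p2, p4, p11) → 68.9104
  f8: (p13, p6, p11) → 18.8543
  f9: (p13, p15, p11) → 52.1886
  f10: (p13, p15, p6) → 11.9560
  f11: (p7, p14, p12) → 11.9757
  f12: (p7, p15, p12) → 49.4813
  f13: (p7, p15, p14) → 54.7101
  f14: (p1, p12, p11) → 77.7764
  f15: (p1, p2, p12) → 21.1717
  f16: (p18, p4, p9) → 19.3436
  f17: (p18, p2, p4) → 70.9380
  f18: (p18, p12, p9) → 25.0701
  f19: (p18, p2, p12) → 118.4977
  f20: (p0, p2, p11) → 2.6083
  f21: (p0, p1, p11) → 9.5377
  f22: (p0, p1, p2) → 2.1739
Σ area = 1134.432

Euler characteristic 13−33+22 = 2 ✓

facets=22 area=1134.432


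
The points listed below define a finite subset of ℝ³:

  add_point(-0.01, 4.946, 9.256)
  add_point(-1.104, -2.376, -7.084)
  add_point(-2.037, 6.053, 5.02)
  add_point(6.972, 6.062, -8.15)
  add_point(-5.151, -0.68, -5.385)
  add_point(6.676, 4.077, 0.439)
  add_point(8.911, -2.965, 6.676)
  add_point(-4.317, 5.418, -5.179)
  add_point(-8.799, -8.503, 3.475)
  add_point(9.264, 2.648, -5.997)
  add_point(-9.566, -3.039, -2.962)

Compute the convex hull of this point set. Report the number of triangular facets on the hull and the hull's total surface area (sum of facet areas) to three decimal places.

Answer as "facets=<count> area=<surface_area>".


facets=18 area=826.456

11 of the 11 inputs are extreme points: [0, 1, 2, 3, 4, 5, 6, 7, 8, 9, 10].

Per-facet area ½‖(b−a)×(c−a)‖:
  f1: (p6, p0, p8) → 101.9165
  f2: (p1, p8, p10) → 38.2090
  f3: (p1, p6, p9) → 79.7130
  f4: (p1, p6, p8) → 117.5029
  f5: (p5, p6, p9) → 32.0124
  f6: (p5, p6, p0) → 50.9066
  f7: (p4, p1, p10) → 9.5051
  f8: (p4, p7, p10) → 14.6992
  f9: (p4, p7, p1) → 14.0191
  f10: (p3, p5, p0) → 30.8672
  f11: (p3, p5, p9) → 16.3662
  f12: (p3, p1, p9) → 26.4811
  f13: (p3, p7, p1) → 47.0308
  f14: (p2, p3, p0) → 33.6073
  f15: (p2, p3, p7) → 61.1680
  f16: (p2, p7, p10) → 53.3186
  f17: (p2, p8, p10) → 60.2909
  f18: (p2, p0, p8) → 38.8422
Σ area = 826.456

Check V−E+F: 11 − 27 + 18 = 2.


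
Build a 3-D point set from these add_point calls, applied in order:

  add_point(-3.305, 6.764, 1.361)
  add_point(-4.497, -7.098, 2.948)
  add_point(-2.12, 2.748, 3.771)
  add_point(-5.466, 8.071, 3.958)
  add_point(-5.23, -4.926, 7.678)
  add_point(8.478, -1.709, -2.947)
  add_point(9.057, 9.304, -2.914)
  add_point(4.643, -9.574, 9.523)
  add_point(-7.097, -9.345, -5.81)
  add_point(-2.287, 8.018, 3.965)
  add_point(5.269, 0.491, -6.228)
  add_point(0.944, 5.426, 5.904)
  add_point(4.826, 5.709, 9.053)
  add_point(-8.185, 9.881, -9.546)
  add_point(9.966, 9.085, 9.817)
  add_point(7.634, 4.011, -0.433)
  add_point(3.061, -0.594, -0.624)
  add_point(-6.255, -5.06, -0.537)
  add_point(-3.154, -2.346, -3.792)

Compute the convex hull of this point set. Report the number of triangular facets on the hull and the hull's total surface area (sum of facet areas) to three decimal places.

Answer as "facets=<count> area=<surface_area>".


Extreme-point indices: [3, 4, 5, 6, 7, 8, 10, 12, 13, 14] — 10 of 19 on the boundary.

Area of each hull facet:
  f1: (p5, p7, p14) → 123.1451
  f2: (p3, p14, p13) → 98.2016
  f3: (p6, p14, p13) → 106.7927
  f4: (p6, p5, p14) → 70.3856
  f5: (p8, p5, p7) → 127.1397
  f6: (p12, p7, p14) → 39.5493
  f7: (p12, p3, p14) → 26.9043
  f8: (p10, p6, p13) → 84.3022
  f9: (p10, p6, p5) → 25.7621
  f10: (p10, p8, p13) → 127.2089
  f11: (p10, p8, p5) → 39.3496
  f12: (p4, p8, p7) → 78.3947
  f13: (p4, p12, p7) → 77.0168
  f14: (p4, p12, p3) → 74.8633
  f15: (p4, p3, p13) → 86.2452
  f16: (p4, p8, p13) → 139.4615
Σ area = 1324.723

Check V−E+F: 10 − 24 + 16 = 2.

facets=16 area=1324.723


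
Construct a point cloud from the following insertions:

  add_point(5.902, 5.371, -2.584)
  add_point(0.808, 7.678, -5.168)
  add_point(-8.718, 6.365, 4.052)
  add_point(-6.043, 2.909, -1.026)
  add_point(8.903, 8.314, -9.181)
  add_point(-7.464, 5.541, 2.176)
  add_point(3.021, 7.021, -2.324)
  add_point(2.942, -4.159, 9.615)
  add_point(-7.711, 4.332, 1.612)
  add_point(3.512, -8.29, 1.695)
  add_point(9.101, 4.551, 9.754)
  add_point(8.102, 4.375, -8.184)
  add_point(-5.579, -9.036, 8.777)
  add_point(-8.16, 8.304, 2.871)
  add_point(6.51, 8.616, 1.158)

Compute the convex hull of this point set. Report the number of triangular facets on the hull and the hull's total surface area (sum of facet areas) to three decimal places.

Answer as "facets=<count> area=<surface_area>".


Hull vertices (12/15): indices [1, 2, 3, 4, 7, 8, 9, 10, 11, 12, 13, 14].

Per-facet area ½‖(b−a)×(c−a)‖:
  f1: (p12, p10, p2) → 143.9568
  f2: (p14, p4, p10) → 32.8411
  f3: (p7, p12, p10) → 22.4253
  f4: (p8, p12, p2) → 24.8186
  f5: (p8, p3, p12) → 26.2043
  f6: (p9, p3, p12) → 81.2075
  f7: (p9, p7, p12) → 42.7145
  f8: (p9, p7, p10) → 44.6978
  f9: (p13, p10, p2) → 21.9721
  f10: (p13, p14, p10) → 71.9595
  f11: (p13, p8, p2) → 3.8867
  f12: (p13, p14, p4) → 73.8561
  f13: (p13, p1, p4) → 15.9704
  f14: (p13, p8, p3) → 5.2946
  f15: (p13, p1, p3) → 32.4468
  f16: (p11, p9, p3) → 108.3446
  f17: (p11, p1, p4) → 17.5948
  f18: (p11, p1, p3) → 32.3077
  f19: (p11, p4, p10) → 36.2898
  f20: (p11, p9, p10) → 123.5394
Σ area = 962.328

Check V−E+F: 12 − 30 + 20 = 2.

facets=20 area=962.328


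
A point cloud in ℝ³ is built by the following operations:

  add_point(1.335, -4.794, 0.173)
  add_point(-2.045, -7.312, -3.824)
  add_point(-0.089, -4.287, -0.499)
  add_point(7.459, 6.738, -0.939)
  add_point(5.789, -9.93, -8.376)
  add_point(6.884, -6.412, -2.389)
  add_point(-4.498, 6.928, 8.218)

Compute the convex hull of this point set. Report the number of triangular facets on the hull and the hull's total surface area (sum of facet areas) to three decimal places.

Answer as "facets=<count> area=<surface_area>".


facets=8 area=460.004

Hull vertices (6/7): indices [0, 1, 3, 4, 5, 6].

Facet areas (half cross-product norm):
  f1: (p1, p3, p6) → 122.4870
  f2: (p1, p4, p3) → 80.2037
  f3: (p1, p0, p6) → 39.3941
  f4: (p5, p3, p6) → 99.6260
  f5: (p5, p0, p6) → 32.6483
  f6: (p5, p4, p3) → 37.3420
  f7: (p5, p1, p4) → 30.0754
  f8: (p5, p1, p0) → 18.2277
Σ area = 460.004

Check V−E+F: 6 − 12 + 8 = 2.


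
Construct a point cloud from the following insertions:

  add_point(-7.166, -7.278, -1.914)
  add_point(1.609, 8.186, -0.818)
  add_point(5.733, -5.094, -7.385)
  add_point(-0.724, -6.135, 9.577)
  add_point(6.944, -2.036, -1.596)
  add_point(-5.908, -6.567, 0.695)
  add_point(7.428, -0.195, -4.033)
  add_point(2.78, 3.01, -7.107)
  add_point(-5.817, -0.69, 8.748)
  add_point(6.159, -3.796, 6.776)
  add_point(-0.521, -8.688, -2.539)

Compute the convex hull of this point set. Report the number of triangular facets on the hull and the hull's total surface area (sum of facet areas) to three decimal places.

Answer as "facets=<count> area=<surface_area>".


Extreme-point indices: [0, 1, 2, 3, 4, 6, 7, 8, 9, 10] — 10 of 11 on the boundary.

Triangle areas on the boundary:
  f1: (p8, p1, p0) → 93.1392
  f2: (p8, p3, p0) → 46.1936
  f3: (p7, p1, p0) → 62.4730
  f4: (p7, p1, p6) → 26.4150
  f5: (p10, p3, p0) → 41.7721
  f6: (p9, p10, p3) → 45.9494
  f7: (p9, p1, p6) → 61.0238
  f8: (p9, p8, p1) → 85.0706
  f9: (p9, p8, p3) → 27.4568
  f10: (p2, p7, p6) → 19.8035
  f11: (p2, p9, p10) → 53.6814
  f12: (p2, p7, p0) → 60.1979
  f13: (p2, p10, p0) → 22.0920
  f14: (p4, p9, p6) → 5.6715
  f15: (p4, p2, p6) → 9.5083
  f16: (p4, p2, p9) → 19.3429
Σ area = 679.791

Euler: V−E+F = 10−24+16 = 2.

facets=16 area=679.791


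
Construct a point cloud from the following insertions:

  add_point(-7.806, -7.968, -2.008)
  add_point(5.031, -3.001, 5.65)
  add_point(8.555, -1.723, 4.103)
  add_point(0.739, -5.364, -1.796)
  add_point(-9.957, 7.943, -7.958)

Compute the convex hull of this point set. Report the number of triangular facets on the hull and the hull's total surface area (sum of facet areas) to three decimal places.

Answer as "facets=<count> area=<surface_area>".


facets=6 area=394.988

5 of the 5 inputs are extreme points: [0, 1, 2, 3, 4].

Per-facet area ½‖(b−a)×(c−a)‖:
  f1: (p1, p2, p4) → 45.8067
  f2: (p1, p0, p4) → 134.8215
  f3: (p3, p2, p4) → 87.8149
  f4: (p3, p0, p4) → 75.7202
  f5: (p3, p1, p2) → 17.7667
  f6: (p3, p1, p0) → 33.0582
Σ area = 394.988

Euler: V−E+F = 5−9+6 = 2.


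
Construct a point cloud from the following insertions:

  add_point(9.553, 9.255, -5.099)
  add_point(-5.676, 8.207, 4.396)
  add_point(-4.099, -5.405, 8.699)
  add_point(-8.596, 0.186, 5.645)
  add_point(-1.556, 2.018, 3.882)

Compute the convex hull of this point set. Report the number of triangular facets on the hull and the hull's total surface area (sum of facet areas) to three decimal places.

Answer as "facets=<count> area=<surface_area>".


facets=4 area=316.696

4 of the 5 inputs are extreme points: [0, 1, 2, 3].

Area of each hull facet:
  f1: (p2, p0, p3) → 89.5082
  f2: (p1, p0, p3) → 70.4648
  f3: (p1, p2, p3) → 28.5627
  f4: (p1, p2, p0) → 128.1602
Σ area = 316.696

Euler characteristic 4−6+4 = 2 ✓


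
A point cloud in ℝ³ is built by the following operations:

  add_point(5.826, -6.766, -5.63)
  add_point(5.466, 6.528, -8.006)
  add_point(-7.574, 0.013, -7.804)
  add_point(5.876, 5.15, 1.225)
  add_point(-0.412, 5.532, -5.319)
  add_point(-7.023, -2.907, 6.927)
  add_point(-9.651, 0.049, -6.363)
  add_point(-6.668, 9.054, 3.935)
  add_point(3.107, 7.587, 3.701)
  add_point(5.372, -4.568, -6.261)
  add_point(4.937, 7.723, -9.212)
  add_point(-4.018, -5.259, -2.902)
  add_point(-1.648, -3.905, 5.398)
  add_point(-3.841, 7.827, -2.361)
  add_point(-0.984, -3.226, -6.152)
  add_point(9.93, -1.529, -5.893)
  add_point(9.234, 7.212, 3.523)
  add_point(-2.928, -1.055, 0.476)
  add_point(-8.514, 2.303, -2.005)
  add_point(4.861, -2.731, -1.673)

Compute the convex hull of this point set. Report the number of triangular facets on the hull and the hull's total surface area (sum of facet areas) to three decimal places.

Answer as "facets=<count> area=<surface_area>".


Extreme-point indices: [0, 2, 5, 6, 7, 9, 10, 11, 12, 13, 15, 16] — 12 of 20 on the boundary.

Per-facet area ½‖(b−a)×(c−a)‖:
  f1: (p5, p7, p6) → 77.0530
  f2: (p13, p7, p6) → 35.6471
  f3: (p13, p10, p6) → 57.3472
  f4: (p13, p10, p7) → 19.0955
  f5: (p11, p5, p6) → 44.6380
  f6: (p12, p11, p5) → 24.7907
  f7: (p12, p11, p0) → 45.1037
  f8: (p2, p10, p6) → 12.4876
  f9: (p2, p11, p6) → 10.1465
  f10: (p2, p11, p0) → 38.7255
  f11: (p9, p10, p15) → 30.1953
  f12: (p9, p0, p15) → 6.0144
  f13: (p9, p2, p10) → 80.8194
  f14: (p9, p2, p0) → 13.7085
  f15: (p16, p10, p7) → 102.8245
  f16: (p16, p5, p7) → 98.4702
  f17: (p16, p12, p5) → 36.6928
  f18: (p16, p10, p15) → 65.7701
  f19: (p16, p0, p15) → 37.7641
  f20: (p16, p12, p0) → 100.8161
Σ area = 938.110

Euler characteristic 12−30+20 = 2 ✓

facets=20 area=938.110


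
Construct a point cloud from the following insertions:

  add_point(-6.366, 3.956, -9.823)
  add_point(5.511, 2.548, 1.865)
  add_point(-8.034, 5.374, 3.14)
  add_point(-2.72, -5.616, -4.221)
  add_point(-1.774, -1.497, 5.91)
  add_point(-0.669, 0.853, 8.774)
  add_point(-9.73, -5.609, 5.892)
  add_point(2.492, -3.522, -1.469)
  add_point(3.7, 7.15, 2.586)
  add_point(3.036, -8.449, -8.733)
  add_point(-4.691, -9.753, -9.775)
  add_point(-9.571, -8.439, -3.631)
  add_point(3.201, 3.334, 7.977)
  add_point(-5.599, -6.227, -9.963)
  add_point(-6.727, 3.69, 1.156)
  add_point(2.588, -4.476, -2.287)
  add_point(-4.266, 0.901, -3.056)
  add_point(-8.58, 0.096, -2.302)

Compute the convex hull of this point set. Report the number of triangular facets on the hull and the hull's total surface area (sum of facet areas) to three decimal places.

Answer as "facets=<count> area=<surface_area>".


facets=22 area=897.067

Hull vertices (13/18): indices [0, 1, 2, 5, 6, 8, 9, 10, 11, 12, 13, 15, 17].

Facet areas (half cross-product norm):
  f1: (p9, p10, p6) → 66.5263
  f2: (p9, p8, p1) → 27.7860
  f3: (p9, p0, p8) → 122.4184
  f4: (p11, p10, p6) → 23.8673
  f5: (p2, p0, p8) → 77.1485
  f6: (p5, p9, p6) → 109.3504
  f7: (p5, p2, p6) → 52.8579
  f8: (p13, p11, p10) → 13.9528
  f9: (p13, p11, p0) → 38.7044
  f10: (p13, p9, p10) → 14.3514
  f11: (p13, p9, p0) → 43.6013
  f12: (p17, p11, p6) → 39.1133
  f13: (p17, p2, p6) → 37.5619
  f14: (p17, p11, p0) → 35.8494
  f15: (p17, p2, p0) → 31.7705
  f16: (p12, p9, p1) → 38.0265
  f17: (p12, p8, p1) → 15.2708
  f18: (p12, p2, p8) → 38.5640
  f19: (p12, p5, p2) → 23.1995
  f20: (p15, p5, p9) → 10.7317
  f21: (p15, p12, p9) → 7.0674
  f22: (p15, p12, p5) → 29.3471
Σ area = 897.067

Euler characteristic 13−33+22 = 2 ✓


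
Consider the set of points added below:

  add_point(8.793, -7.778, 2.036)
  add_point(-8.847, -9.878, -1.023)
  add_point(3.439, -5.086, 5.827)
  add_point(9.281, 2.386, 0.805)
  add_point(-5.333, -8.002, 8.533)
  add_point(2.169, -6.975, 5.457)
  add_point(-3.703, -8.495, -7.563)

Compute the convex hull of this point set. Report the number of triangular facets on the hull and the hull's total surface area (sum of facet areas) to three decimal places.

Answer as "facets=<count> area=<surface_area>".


6 of the 7 inputs are extreme points: [0, 1, 2, 3, 4, 6].

Facet areas (half cross-product norm):
  f1: (p6, p3, p1) → 78.5239
  f2: (p4, p3, p1) → 101.0568
  f3: (p0, p6, p1) → 66.5113
  f4: (p0, p4, p1) → 80.2701
  f5: (p0, p6, p3) → 80.8348
  f6: (p2, p4, p3) → 28.2045
  f7: (p2, p0, p3) → 34.9269
  f8: (p2, p0, p4) → 23.5968
Σ area = 493.925

Check V−E+F: 6 − 12 + 8 = 2.

facets=8 area=493.925


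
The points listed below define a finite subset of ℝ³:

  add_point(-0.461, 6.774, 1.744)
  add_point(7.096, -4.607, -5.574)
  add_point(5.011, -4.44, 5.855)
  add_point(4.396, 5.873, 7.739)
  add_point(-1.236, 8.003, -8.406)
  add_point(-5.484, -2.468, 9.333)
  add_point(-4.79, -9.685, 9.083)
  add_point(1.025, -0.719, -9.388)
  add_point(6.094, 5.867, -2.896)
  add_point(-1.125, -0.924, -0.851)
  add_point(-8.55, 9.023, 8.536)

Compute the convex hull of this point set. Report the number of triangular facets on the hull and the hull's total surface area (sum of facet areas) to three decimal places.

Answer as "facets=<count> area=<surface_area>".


facets=14 area=936.270

Extreme-point indices: [1, 2, 3, 4, 5, 6, 7, 8, 10] — 9 of 11 on the boundary.

Facet areas (half cross-product norm):
  f1: (p7, p6, p10) → 188.1652
  f2: (p7, p6, p1) → 79.6732
  f3: (p5, p6, p10) → 8.3130
  f4: (p5, p3, p10) → 70.0876
  f5: (p5, p3, p6) → 39.1465
  f6: (p2, p6, p1) → 61.0356
  f7: (p2, p3, p1) → 59.7624
  f8: (p2, p3, p6) → 57.0408
  f9: (p8, p3, p1) → 56.4752
  f10: (p4, p7, p1) → 29.7409
  f11: (p4, p8, p1) → 50.5629
  f12: (p4, p7, p10) → 81.0704
  f13: (p4, p3, p10) → 110.0474
  f14: (p4, p8, p3) → 45.1484
Σ area = 936.270

Euler: V−E+F = 9−21+14 = 2.


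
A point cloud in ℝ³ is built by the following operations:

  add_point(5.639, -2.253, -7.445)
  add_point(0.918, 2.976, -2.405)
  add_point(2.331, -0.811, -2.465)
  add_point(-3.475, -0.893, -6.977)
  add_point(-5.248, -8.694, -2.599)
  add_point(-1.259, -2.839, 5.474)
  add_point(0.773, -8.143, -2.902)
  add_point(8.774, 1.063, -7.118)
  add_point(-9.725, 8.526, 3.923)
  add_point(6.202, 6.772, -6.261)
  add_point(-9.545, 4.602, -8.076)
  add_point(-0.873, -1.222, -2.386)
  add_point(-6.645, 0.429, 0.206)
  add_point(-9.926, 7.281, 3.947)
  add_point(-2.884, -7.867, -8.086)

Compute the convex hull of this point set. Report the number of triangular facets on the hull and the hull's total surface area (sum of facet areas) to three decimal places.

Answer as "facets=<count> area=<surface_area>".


facets=16 area=795.911

10 of the 15 inputs are extreme points: [0, 4, 5, 6, 7, 8, 9, 10, 13, 14].

Triangle areas on the boundary:
  f1: (p5, p4, p13) → 71.7593
  f2: (p10, p4, p13) → 91.3667
  f3: (p6, p5, p7) → 65.2867
  f4: (p6, p5, p4) → 30.0541
  f5: (p9, p10, p7) → 48.7821
  f6: (p9, p5, p7) → 51.8578
  f7: (p14, p10, p4) → 42.5445
  f8: (p14, p6, p4) → 16.3237
  f9: (p8, p5, p13) → 6.4708
  f10: (p8, p9, p5) → 116.1314
  f11: (p8, p10, p13) → 7.6291
  f12: (p8, p9, p10) → 100.0617
  f13: (p0, p6, p7) → 11.6706
  f14: (p0, p14, p6) → 27.9796
  f15: (p0, p10, p7) → 36.0166
  f16: (p0, p14, p10) → 71.9765
Σ area = 795.911

Euler characteristic 10−24+16 = 2 ✓


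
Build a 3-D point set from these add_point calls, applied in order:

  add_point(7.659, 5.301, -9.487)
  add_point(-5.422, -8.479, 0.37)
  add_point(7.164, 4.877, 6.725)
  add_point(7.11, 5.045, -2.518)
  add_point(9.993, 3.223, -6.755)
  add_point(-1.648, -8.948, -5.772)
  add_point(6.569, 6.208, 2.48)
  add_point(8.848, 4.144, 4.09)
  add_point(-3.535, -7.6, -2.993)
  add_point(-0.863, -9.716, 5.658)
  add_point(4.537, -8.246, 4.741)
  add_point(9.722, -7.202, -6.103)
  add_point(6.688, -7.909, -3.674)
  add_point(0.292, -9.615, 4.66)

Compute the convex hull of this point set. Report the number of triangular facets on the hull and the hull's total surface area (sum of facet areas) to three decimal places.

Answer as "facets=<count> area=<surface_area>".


Extreme-point indices: [0, 1, 2, 4, 5, 6, 7, 8, 9, 10, 11, 12, 13] — 13 of 14 on the boundary.

Per-facet area ½‖(b−a)×(c−a)‖:
  f1: (p0, p6, p1) → 114.2383
  f2: (p0, p6, p4) → 20.6346
  f3: (p0, p11, p4) → 18.4439
  f4: (p2, p6, p1) → 42.7783
  f5: (p2, p9, p1) → 57.9196
  f6: (p5, p9, p1) → 24.5355
  f7: (p5, p0, p11) → 75.4700
  f8: (p10, p2, p9) → 34.9466
  f9: (p13, p5, p9) → 7.0119
  f10: (p13, p10, p9) → 2.3434
  f11: (p13, p10, p11) → 24.4329
  f12: (p8, p0, p1) → 23.8470
  f13: (p8, p5, p1) → 4.1091
  f14: (p8, p5, p0) → 31.2256
  f15: (p7, p10, p11) → 76.3543
  f16: (p7, p10, p2) → 21.0937
  f17: (p7, p11, p4) → 57.1660
  f18: (p7, p6, p4) → 17.8542
  f19: (p7, p2, p6) → 5.5462
  f20: (p12, p5, p11) → 13.5263
  f21: (p12, p13, p11) → 4.9633
  f22: (p12, p13, p5) → 42.0657
Σ area = 720.507

Euler: V−E+F = 13−33+22 = 2.

facets=22 area=720.507


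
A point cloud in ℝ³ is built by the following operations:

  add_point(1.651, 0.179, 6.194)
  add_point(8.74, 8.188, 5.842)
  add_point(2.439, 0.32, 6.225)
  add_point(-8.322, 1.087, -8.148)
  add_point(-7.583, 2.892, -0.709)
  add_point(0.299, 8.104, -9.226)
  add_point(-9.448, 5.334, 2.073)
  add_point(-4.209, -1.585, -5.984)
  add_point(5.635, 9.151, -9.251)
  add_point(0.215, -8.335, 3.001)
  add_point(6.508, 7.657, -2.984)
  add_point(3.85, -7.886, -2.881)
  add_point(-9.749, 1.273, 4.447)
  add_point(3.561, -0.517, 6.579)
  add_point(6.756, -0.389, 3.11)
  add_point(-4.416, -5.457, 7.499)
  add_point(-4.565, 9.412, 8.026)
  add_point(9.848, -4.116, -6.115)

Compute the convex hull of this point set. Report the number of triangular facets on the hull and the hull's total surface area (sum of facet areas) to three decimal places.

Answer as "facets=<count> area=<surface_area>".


facets=22 area=1141.344

Points on the hull: [1, 3, 5, 6, 8, 9, 11, 12, 13, 14, 15, 16, 17] (13 of 18).

Facet areas (half cross-product norm):
  f1: (p3, p8, p17) → 112.3393
  f2: (p15, p16, p12) → 46.1909
  f3: (p15, p3, p12) → 55.8378
  f4: (p6, p16, p12) → 20.4416
  f5: (p6, p3, p12) → 25.9611
  f6: (p1, p8, p17) → 103.8920
  f7: (p1, p16, p8) → 104.4028
  f8: (p11, p3, p17) → 61.3605
  f9: (p5, p3, p8) → 14.4833
  f10: (p5, p6, p3) → 61.9575
  f11: (p5, p16, p8) → 47.2367
  f12: (p5, p6, p16) → 65.9845
  f13: (p13, p15, p16) → 60.2602
  f14: (p13, p1, p16) → 61.8904
  f15: (p9, p13, p15) → 30.4921
  f16: (p9, p15, p3) → 59.1909
  f17: (p9, p11, p3) → 55.2852
  f18: (p9, p11, p17) → 16.6140
  f19: (p14, p9, p17) → 53.3653
  f20: (p14, p9, p13) → 21.7606
  f21: (p14, p1, p17) → 40.6772
  f22: (p14, p13, p1) → 21.7199
Σ area = 1141.344

Check V−E+F: 13 − 33 + 22 = 2.


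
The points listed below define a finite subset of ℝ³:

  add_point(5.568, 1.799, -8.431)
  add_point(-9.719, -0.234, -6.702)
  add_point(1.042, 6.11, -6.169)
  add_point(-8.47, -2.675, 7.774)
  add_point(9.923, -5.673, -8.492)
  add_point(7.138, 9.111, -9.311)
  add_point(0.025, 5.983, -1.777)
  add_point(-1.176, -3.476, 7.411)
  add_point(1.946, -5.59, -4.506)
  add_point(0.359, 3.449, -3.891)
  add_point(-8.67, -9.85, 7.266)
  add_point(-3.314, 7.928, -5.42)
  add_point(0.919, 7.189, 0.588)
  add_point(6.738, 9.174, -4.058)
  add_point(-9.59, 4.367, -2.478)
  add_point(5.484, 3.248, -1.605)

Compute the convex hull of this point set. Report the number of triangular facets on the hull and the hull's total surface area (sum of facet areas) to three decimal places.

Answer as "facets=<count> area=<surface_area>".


Extreme-point indices: [1, 3, 4, 5, 7, 10, 11, 12, 13, 14, 15] — 11 of 16 on the boundary.

Facet areas (half cross-product norm):
  f1: (p5, p4, p1) → 138.8856
  f2: (p10, p4, p1) → 172.1499
  f3: (p14, p10, p1) → 52.5465
  f4: (p14, p10, p3) → 38.8628
  f5: (p7, p10, p4) → 90.0074
  f6: (p7, p10, p3) → 26.3381
  f7: (p12, p14, p3) → 69.6173
  f8: (p12, p7, p3) → 46.9150
  f9: (p11, p12, p14) → 28.6093
  f10: (p11, p5, p1) → 46.4167
  f11: (p11, p14, p1) → 24.2241
  f12: (p13, p12, p7) → 37.2396
  f13: (p13, p5, p4) → 39.6730
  f14: (p13, p11, p5) → 26.8748
  f15: (p13, p11, p12) → 28.3619
  f16: (p15, p7, p4) → 77.5642
  f17: (p15, p13, p4) → 36.5428
  f18: (p15, p13, p7) → 24.2522
Σ area = 1005.081

Check V−E+F: 11 − 27 + 18 = 2.

facets=18 area=1005.081


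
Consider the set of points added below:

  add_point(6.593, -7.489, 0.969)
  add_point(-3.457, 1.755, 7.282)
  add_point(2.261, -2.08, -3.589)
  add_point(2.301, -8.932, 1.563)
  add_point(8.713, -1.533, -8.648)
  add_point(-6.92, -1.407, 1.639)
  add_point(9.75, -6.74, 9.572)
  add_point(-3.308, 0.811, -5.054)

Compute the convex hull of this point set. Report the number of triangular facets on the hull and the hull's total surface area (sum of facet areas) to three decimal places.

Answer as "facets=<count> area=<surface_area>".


7 of the 8 inputs are extreme points: [0, 1, 3, 4, 5, 6, 7].

Per-facet area ½‖(b−a)×(c−a)‖:
  f1: (p3, p6, p5) → 61.1690
  f2: (p1, p6, p5) → 56.0049
  f3: (p1, p4, p6) → 142.0994
  f4: (p0, p4, p6) → 38.9672
  f5: (p0, p3, p6) → 20.4484
  f6: (p0, p3, p4) → 23.5302
  f7: (p7, p1, p5) → 27.5944
  f8: (p7, p1, p4) → 75.1733
  f9: (p7, p3, p5) → 46.3615
  f10: (p7, p3, p4) → 76.3279
Σ area = 567.676

Euler: V−E+F = 7−15+10 = 2.

facets=10 area=567.676


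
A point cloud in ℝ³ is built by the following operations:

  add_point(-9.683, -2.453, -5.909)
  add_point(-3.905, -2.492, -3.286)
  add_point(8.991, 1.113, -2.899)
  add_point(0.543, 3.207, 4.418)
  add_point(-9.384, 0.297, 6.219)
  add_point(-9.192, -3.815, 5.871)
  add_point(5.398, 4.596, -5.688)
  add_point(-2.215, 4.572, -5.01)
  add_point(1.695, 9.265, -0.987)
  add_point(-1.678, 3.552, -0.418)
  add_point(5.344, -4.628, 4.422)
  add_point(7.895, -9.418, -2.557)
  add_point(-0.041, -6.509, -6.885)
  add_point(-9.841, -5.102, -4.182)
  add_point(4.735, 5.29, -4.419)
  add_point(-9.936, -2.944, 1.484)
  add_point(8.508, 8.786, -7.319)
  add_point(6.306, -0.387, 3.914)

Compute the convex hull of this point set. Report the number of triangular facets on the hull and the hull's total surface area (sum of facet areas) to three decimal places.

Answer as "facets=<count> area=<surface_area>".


facets=24 area=907.012

Hull vertices (14/18): indices [0, 2, 3, 4, 5, 7, 8, 10, 11, 12, 13, 15, 16, 17].

Area of each hull facet:
  f1: (p0, p4, p15) → 13.4080
  f2: (p0, p8, p4) → 94.7930
  f3: (p5, p4, p15) → 9.3008
  f4: (p17, p11, p2) → 38.1658
  f5: (p16, p11, p2) → 23.1109
  f6: (p16, p17, p2) → 26.3067
  f7: (p16, p17, p8) → 54.7346
  f8: (p13, p5, p11) → 92.3866
  f9: (p13, p0, p15) → 9.3799
  f10: (p13, p5, p15) → 7.6026
  f11: (p3, p8, p4) → 38.4330
  f12: (p3, p17, p4) → 26.6586
  f13: (p3, p17, p8) → 27.2251
  f14: (p10, p5, p4) → 30.0380
  f15: (p10, p17, p4) → 34.1003
  f16: (p10, p5, p11) → 59.4142
  f17: (p10, p17, p11) → 17.9815
  f18: (p12, p16, p11) → 82.5247
  f19: (p12, p16, p0) → 91.4796
  f20: (p12, p13, p11) → 33.8165
  f21: (p12, p13, p0) → 16.1992
  f22: (p7, p0, p8) → 18.2980
  f23: (p7, p16, p8) → 34.0558
  f24: (p7, p16, p0) → 27.5984
Σ area = 907.012

Euler: V−E+F = 14−36+24 = 2.


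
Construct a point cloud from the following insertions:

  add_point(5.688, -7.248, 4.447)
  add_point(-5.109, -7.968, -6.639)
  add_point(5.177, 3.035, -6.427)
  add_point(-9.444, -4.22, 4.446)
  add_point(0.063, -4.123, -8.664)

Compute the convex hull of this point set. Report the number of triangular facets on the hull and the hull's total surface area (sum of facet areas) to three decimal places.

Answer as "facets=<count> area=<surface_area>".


facets=6 area=427.222

Hull vertices (5/5): indices [0, 1, 2, 3, 4].

Per-facet area ½‖(b−a)×(c−a)‖:
  f1: (p2, p0, p3) → 113.8985
  f2: (p1, p0, p3) → 88.2672
  f3: (p1, p2, p3) → 93.9856
  f4: (p4, p2, p0) → 63.8331
  f5: (p4, p1, p0) → 49.1026
  f6: (p4, p1, p2) → 18.1347
Σ area = 427.222

Euler characteristic 5−9+6 = 2 ✓


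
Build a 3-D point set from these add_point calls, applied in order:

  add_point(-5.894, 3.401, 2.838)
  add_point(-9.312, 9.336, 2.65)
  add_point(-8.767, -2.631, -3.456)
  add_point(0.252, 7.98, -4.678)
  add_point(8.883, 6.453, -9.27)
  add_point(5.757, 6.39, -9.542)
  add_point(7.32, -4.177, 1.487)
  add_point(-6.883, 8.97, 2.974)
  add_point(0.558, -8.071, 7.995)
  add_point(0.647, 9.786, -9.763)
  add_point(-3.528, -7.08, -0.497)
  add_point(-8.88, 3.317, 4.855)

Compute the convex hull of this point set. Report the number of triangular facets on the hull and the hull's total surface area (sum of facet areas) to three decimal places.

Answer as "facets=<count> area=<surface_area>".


facets=16 area=870.452

Hull vertices (10/12): indices [1, 2, 4, 5, 6, 7, 8, 9, 10, 11].

Facet areas (half cross-product norm):
  f1: (p2, p9, p1) → 100.0911
  f2: (p7, p9, p1) → 16.9990
  f3: (p7, p9, p4) → 60.3690
  f4: (p11, p2, p1) → 31.6420
  f5: (p11, p2, p8) → 74.2614
  f6: (p11, p7, p1) → 7.7082
  f7: (p11, p7, p8) → 39.9407
  f8: (p10, p2, p8) → 24.6616
  f9: (p5, p9, p4) → 5.5001
  f10: (p5, p2, p9) → 51.5533
  f11: (p5, p10, p4) → 25.9359
  f12: (p5, p10, p2) → 67.3073
  f13: (p6, p7, p4) → 138.5459
  f14: (p6, p7, p8) → 94.7717
  f15: (p6, p10, p4) → 85.6723
  f16: (p6, p10, p8) → 45.4926
Σ area = 870.452

Euler characteristic 10−24+16 = 2 ✓


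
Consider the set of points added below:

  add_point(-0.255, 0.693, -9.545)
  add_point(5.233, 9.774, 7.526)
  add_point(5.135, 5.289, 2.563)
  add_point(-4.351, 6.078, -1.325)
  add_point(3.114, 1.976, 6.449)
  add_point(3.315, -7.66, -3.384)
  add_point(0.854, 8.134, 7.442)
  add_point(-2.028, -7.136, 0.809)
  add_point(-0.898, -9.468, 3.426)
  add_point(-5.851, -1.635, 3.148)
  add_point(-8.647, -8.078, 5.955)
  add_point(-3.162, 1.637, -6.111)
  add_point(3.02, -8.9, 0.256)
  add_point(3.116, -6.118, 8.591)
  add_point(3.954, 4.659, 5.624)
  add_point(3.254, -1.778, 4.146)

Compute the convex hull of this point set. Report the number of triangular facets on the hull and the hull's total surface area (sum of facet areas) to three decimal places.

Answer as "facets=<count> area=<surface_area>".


Hull vertices (11/16): indices [0, 1, 2, 3, 5, 6, 8, 10, 11, 12, 13].

Triangle areas on the boundary:
  f1: (p5, p0, p10) → 82.8123
  f2: (p6, p13, p10) → 88.3942
  f3: (p6, p13, p1) → 33.1839
  f4: (p8, p13, p10) → 29.6390
  f5: (p8, p5, p10) → 24.3182
  f6: (p2, p0, p1) → 23.4959
  f7: (p2, p5, p0) → 71.8199
  f8: (p2, p13, p1) → 42.3458
  f9: (p3, p0, p1) → 67.0576
  f10: (p3, p6, p1) → 20.2637
  f11: (p3, p6, p10) → 85.5211
  f12: (p12, p8, p13) → 18.6261
  f13: (p12, p8, p5) → 7.1251
  f14: (p12, p2, p13) → 56.6420
  f15: (p12, p2, p5) → 27.5855
  f16: (p11, p0, p10) → 29.0831
  f17: (p11, p3, p10) → 53.4964
  f18: (p11, p3, p0) → 9.3643
Σ area = 770.774

Euler characteristic 11−27+18 = 2 ✓

facets=18 area=770.774


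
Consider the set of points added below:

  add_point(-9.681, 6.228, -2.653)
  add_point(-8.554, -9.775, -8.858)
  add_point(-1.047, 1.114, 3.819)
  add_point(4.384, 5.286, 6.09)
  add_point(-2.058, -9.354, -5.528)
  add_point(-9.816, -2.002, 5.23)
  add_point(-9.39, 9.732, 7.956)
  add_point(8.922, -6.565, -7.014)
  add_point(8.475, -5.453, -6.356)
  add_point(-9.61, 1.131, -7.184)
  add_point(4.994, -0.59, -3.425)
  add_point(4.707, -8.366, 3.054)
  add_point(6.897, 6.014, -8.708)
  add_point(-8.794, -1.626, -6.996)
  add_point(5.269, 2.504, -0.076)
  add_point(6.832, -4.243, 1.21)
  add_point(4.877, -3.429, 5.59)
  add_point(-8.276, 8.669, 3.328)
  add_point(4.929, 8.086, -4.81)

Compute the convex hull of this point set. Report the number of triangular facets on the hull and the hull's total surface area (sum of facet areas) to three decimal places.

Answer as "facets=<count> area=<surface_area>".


facets=24 area=1238.068

Points on the hull: [0, 1, 3, 4, 5, 6, 7, 9, 11, 12, 15, 16, 17, 18] (14 of 19).

Per-facet area ½‖(b−a)×(c−a)‖:
  f1: (p12, p1, p7) → 114.7985
  f2: (p16, p6, p5) → 88.8710
  f3: (p9, p1, p5) → 70.6595
  f4: (p9, p12, p1) → 94.3190
  f5: (p11, p1, p5) → 119.4060
  f6: (p11, p16, p5) → 40.9579
  f7: (p3, p12, p7) → 95.4697
  f8: (p3, p16, p6) → 59.4159
  f9: (p0, p6, p5) → 57.5053
  f10: (p0, p9, p5) → 38.7401
  f11: (p0, p9, p12) → 58.3283
  f12: (p4, p1, p7) → 24.5781
  f13: (p4, p11, p7) → 53.8159
  f14: (p4, p11, p1) → 16.7070
  f15: (p15, p3, p7) → 34.6226
  f16: (p15, p3, p16) → 20.6418
  f17: (p15, p11, p7) → 21.3754
  f18: (p15, p11, p16) → 11.3021
  f19: (p18, p3, p6) → 81.8521
  f20: (p18, p3, p12) → 19.6202
  f21: (p18, p0, p12) → 31.8830
  f22: (p17, p0, p6) → 7.3394
  f23: (p17, p18, p6) → 27.0349
  f24: (p17, p18, p0) → 48.8242
Σ area = 1238.068

Check V−E+F: 14 − 36 + 24 = 2.


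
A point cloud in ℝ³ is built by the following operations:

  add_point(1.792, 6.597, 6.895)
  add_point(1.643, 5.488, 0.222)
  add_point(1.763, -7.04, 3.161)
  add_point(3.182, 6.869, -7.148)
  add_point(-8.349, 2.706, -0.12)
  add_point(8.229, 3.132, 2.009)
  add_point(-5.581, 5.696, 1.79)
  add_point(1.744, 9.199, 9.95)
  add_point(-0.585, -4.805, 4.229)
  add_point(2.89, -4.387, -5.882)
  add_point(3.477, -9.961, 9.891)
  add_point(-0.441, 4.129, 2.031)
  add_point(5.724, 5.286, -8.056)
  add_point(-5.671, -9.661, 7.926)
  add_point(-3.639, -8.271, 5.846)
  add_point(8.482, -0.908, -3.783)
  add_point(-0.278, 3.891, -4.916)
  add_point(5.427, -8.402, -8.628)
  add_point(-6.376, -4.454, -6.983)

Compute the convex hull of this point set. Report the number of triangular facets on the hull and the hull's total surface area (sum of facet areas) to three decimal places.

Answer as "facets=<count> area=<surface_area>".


facets=18 area=1130.070

Extreme-point indices: [3, 4, 5, 6, 7, 10, 12, 13, 15, 17, 18] — 11 of 19 on the boundary.

Triangle areas on the boundary:
  f1: (p17, p10, p15) → 80.4207
  f2: (p5, p10, p15) → 56.4646
  f3: (p5, p7, p10) → 95.0738
  f4: (p13, p17, p10) → 86.9482
  f5: (p13, p7, p4) → 116.6361
  f6: (p13, p7, p10) → 89.4063
  f7: (p6, p7, p4) → 11.5805
  f8: (p6, p3, p4) → 27.7772
  f9: (p6, p3, p7) → 72.3232
  f10: (p18, p3, p4) → 68.4184
  f11: (p18, p13, p4) → 73.3184
  f12: (p18, p13, p17) → 99.2022
  f13: (p12, p3, p7) → 24.5615
  f14: (p12, p5, p7) → 57.8031
  f15: (p12, p5, p15) → 28.3120
  f16: (p12, p17, p15) → 36.7950
  f17: (p12, p18, p17) → 82.0740
  f18: (p12, p18, p3) → 22.9551
Σ area = 1130.070

Check V−E+F: 11 − 27 + 18 = 2.
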